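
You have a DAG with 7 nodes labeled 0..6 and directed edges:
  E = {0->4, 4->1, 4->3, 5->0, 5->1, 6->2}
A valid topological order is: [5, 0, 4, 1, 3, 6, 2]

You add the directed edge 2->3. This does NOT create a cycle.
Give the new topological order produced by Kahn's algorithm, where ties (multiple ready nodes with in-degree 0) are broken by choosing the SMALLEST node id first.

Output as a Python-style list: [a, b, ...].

Old toposort: [5, 0, 4, 1, 3, 6, 2]
Added edge: 2->3
Position of 2 (6) > position of 3 (4). Must reorder: 2 must now come before 3.
Run Kahn's algorithm (break ties by smallest node id):
  initial in-degrees: [1, 2, 1, 2, 1, 0, 0]
  ready (indeg=0): [5, 6]
  pop 5: indeg[0]->0; indeg[1]->1 | ready=[0, 6] | order so far=[5]
  pop 0: indeg[4]->0 | ready=[4, 6] | order so far=[5, 0]
  pop 4: indeg[1]->0; indeg[3]->1 | ready=[1, 6] | order so far=[5, 0, 4]
  pop 1: no out-edges | ready=[6] | order so far=[5, 0, 4, 1]
  pop 6: indeg[2]->0 | ready=[2] | order so far=[5, 0, 4, 1, 6]
  pop 2: indeg[3]->0 | ready=[3] | order so far=[5, 0, 4, 1, 6, 2]
  pop 3: no out-edges | ready=[] | order so far=[5, 0, 4, 1, 6, 2, 3]
  Result: [5, 0, 4, 1, 6, 2, 3]

Answer: [5, 0, 4, 1, 6, 2, 3]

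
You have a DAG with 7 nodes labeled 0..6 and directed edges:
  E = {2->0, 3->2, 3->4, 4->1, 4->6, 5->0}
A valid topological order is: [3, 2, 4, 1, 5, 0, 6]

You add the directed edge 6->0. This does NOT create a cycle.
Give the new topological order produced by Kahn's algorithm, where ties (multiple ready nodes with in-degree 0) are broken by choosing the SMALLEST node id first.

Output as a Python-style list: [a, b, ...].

Answer: [3, 2, 4, 1, 5, 6, 0]

Derivation:
Old toposort: [3, 2, 4, 1, 5, 0, 6]
Added edge: 6->0
Position of 6 (6) > position of 0 (5). Must reorder: 6 must now come before 0.
Run Kahn's algorithm (break ties by smallest node id):
  initial in-degrees: [3, 1, 1, 0, 1, 0, 1]
  ready (indeg=0): [3, 5]
  pop 3: indeg[2]->0; indeg[4]->0 | ready=[2, 4, 5] | order so far=[3]
  pop 2: indeg[0]->2 | ready=[4, 5] | order so far=[3, 2]
  pop 4: indeg[1]->0; indeg[6]->0 | ready=[1, 5, 6] | order so far=[3, 2, 4]
  pop 1: no out-edges | ready=[5, 6] | order so far=[3, 2, 4, 1]
  pop 5: indeg[0]->1 | ready=[6] | order so far=[3, 2, 4, 1, 5]
  pop 6: indeg[0]->0 | ready=[0] | order so far=[3, 2, 4, 1, 5, 6]
  pop 0: no out-edges | ready=[] | order so far=[3, 2, 4, 1, 5, 6, 0]
  Result: [3, 2, 4, 1, 5, 6, 0]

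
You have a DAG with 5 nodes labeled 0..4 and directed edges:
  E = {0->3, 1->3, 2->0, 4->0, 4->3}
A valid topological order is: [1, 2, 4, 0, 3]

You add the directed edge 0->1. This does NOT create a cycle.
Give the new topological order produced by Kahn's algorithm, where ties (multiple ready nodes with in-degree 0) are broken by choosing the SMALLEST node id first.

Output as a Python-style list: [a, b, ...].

Answer: [2, 4, 0, 1, 3]

Derivation:
Old toposort: [1, 2, 4, 0, 3]
Added edge: 0->1
Position of 0 (3) > position of 1 (0). Must reorder: 0 must now come before 1.
Run Kahn's algorithm (break ties by smallest node id):
  initial in-degrees: [2, 1, 0, 3, 0]
  ready (indeg=0): [2, 4]
  pop 2: indeg[0]->1 | ready=[4] | order so far=[2]
  pop 4: indeg[0]->0; indeg[3]->2 | ready=[0] | order so far=[2, 4]
  pop 0: indeg[1]->0; indeg[3]->1 | ready=[1] | order so far=[2, 4, 0]
  pop 1: indeg[3]->0 | ready=[3] | order so far=[2, 4, 0, 1]
  pop 3: no out-edges | ready=[] | order so far=[2, 4, 0, 1, 3]
  Result: [2, 4, 0, 1, 3]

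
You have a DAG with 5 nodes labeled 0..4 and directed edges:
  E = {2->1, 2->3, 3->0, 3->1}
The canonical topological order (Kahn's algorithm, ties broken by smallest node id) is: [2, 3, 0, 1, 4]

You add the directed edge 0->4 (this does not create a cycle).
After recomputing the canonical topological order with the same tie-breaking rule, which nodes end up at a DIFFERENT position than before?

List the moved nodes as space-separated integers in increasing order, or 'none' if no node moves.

Old toposort: [2, 3, 0, 1, 4]
Added edge 0->4
Recompute Kahn (smallest-id tiebreak):
  initial in-degrees: [1, 2, 0, 1, 1]
  ready (indeg=0): [2]
  pop 2: indeg[1]->1; indeg[3]->0 | ready=[3] | order so far=[2]
  pop 3: indeg[0]->0; indeg[1]->0 | ready=[0, 1] | order so far=[2, 3]
  pop 0: indeg[4]->0 | ready=[1, 4] | order so far=[2, 3, 0]
  pop 1: no out-edges | ready=[4] | order so far=[2, 3, 0, 1]
  pop 4: no out-edges | ready=[] | order so far=[2, 3, 0, 1, 4]
New canonical toposort: [2, 3, 0, 1, 4]
Compare positions:
  Node 0: index 2 -> 2 (same)
  Node 1: index 3 -> 3 (same)
  Node 2: index 0 -> 0 (same)
  Node 3: index 1 -> 1 (same)
  Node 4: index 4 -> 4 (same)
Nodes that changed position: none

Answer: none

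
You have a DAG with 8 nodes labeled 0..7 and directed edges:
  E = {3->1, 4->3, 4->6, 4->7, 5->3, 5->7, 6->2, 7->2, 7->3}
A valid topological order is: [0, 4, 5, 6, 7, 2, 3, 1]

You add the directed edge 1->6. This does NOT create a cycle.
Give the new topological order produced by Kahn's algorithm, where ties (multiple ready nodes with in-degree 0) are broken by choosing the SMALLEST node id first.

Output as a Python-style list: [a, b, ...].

Old toposort: [0, 4, 5, 6, 7, 2, 3, 1]
Added edge: 1->6
Position of 1 (7) > position of 6 (3). Must reorder: 1 must now come before 6.
Run Kahn's algorithm (break ties by smallest node id):
  initial in-degrees: [0, 1, 2, 3, 0, 0, 2, 2]
  ready (indeg=0): [0, 4, 5]
  pop 0: no out-edges | ready=[4, 5] | order so far=[0]
  pop 4: indeg[3]->2; indeg[6]->1; indeg[7]->1 | ready=[5] | order so far=[0, 4]
  pop 5: indeg[3]->1; indeg[7]->0 | ready=[7] | order so far=[0, 4, 5]
  pop 7: indeg[2]->1; indeg[3]->0 | ready=[3] | order so far=[0, 4, 5, 7]
  pop 3: indeg[1]->0 | ready=[1] | order so far=[0, 4, 5, 7, 3]
  pop 1: indeg[6]->0 | ready=[6] | order so far=[0, 4, 5, 7, 3, 1]
  pop 6: indeg[2]->0 | ready=[2] | order so far=[0, 4, 5, 7, 3, 1, 6]
  pop 2: no out-edges | ready=[] | order so far=[0, 4, 5, 7, 3, 1, 6, 2]
  Result: [0, 4, 5, 7, 3, 1, 6, 2]

Answer: [0, 4, 5, 7, 3, 1, 6, 2]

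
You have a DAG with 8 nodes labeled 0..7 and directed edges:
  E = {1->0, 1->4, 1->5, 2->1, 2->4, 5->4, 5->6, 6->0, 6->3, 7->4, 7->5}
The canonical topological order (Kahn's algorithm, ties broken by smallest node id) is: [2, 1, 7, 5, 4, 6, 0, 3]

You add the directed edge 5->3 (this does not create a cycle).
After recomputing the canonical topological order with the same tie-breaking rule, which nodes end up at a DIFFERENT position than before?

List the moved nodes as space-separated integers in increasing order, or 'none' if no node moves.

Answer: none

Derivation:
Old toposort: [2, 1, 7, 5, 4, 6, 0, 3]
Added edge 5->3
Recompute Kahn (smallest-id tiebreak):
  initial in-degrees: [2, 1, 0, 2, 4, 2, 1, 0]
  ready (indeg=0): [2, 7]
  pop 2: indeg[1]->0; indeg[4]->3 | ready=[1, 7] | order so far=[2]
  pop 1: indeg[0]->1; indeg[4]->2; indeg[5]->1 | ready=[7] | order so far=[2, 1]
  pop 7: indeg[4]->1; indeg[5]->0 | ready=[5] | order so far=[2, 1, 7]
  pop 5: indeg[3]->1; indeg[4]->0; indeg[6]->0 | ready=[4, 6] | order so far=[2, 1, 7, 5]
  pop 4: no out-edges | ready=[6] | order so far=[2, 1, 7, 5, 4]
  pop 6: indeg[0]->0; indeg[3]->0 | ready=[0, 3] | order so far=[2, 1, 7, 5, 4, 6]
  pop 0: no out-edges | ready=[3] | order so far=[2, 1, 7, 5, 4, 6, 0]
  pop 3: no out-edges | ready=[] | order so far=[2, 1, 7, 5, 4, 6, 0, 3]
New canonical toposort: [2, 1, 7, 5, 4, 6, 0, 3]
Compare positions:
  Node 0: index 6 -> 6 (same)
  Node 1: index 1 -> 1 (same)
  Node 2: index 0 -> 0 (same)
  Node 3: index 7 -> 7 (same)
  Node 4: index 4 -> 4 (same)
  Node 5: index 3 -> 3 (same)
  Node 6: index 5 -> 5 (same)
  Node 7: index 2 -> 2 (same)
Nodes that changed position: none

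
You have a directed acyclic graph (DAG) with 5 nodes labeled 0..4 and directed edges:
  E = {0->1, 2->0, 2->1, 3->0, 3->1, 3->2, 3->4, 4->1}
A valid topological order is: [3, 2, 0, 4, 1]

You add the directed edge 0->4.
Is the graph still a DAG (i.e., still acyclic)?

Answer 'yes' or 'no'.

Given toposort: [3, 2, 0, 4, 1]
Position of 0: index 2; position of 4: index 3
New edge 0->4: forward
Forward edge: respects the existing order. Still a DAG, same toposort still valid.
Still a DAG? yes

Answer: yes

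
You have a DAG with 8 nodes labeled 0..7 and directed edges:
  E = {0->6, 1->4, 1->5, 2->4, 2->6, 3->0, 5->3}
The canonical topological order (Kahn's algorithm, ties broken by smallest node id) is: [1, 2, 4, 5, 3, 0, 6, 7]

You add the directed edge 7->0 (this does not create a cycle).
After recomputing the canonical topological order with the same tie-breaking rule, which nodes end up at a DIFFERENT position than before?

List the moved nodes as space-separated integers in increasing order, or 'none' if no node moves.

Old toposort: [1, 2, 4, 5, 3, 0, 6, 7]
Added edge 7->0
Recompute Kahn (smallest-id tiebreak):
  initial in-degrees: [2, 0, 0, 1, 2, 1, 2, 0]
  ready (indeg=0): [1, 2, 7]
  pop 1: indeg[4]->1; indeg[5]->0 | ready=[2, 5, 7] | order so far=[1]
  pop 2: indeg[4]->0; indeg[6]->1 | ready=[4, 5, 7] | order so far=[1, 2]
  pop 4: no out-edges | ready=[5, 7] | order so far=[1, 2, 4]
  pop 5: indeg[3]->0 | ready=[3, 7] | order so far=[1, 2, 4, 5]
  pop 3: indeg[0]->1 | ready=[7] | order so far=[1, 2, 4, 5, 3]
  pop 7: indeg[0]->0 | ready=[0] | order so far=[1, 2, 4, 5, 3, 7]
  pop 0: indeg[6]->0 | ready=[6] | order so far=[1, 2, 4, 5, 3, 7, 0]
  pop 6: no out-edges | ready=[] | order so far=[1, 2, 4, 5, 3, 7, 0, 6]
New canonical toposort: [1, 2, 4, 5, 3, 7, 0, 6]
Compare positions:
  Node 0: index 5 -> 6 (moved)
  Node 1: index 0 -> 0 (same)
  Node 2: index 1 -> 1 (same)
  Node 3: index 4 -> 4 (same)
  Node 4: index 2 -> 2 (same)
  Node 5: index 3 -> 3 (same)
  Node 6: index 6 -> 7 (moved)
  Node 7: index 7 -> 5 (moved)
Nodes that changed position: 0 6 7

Answer: 0 6 7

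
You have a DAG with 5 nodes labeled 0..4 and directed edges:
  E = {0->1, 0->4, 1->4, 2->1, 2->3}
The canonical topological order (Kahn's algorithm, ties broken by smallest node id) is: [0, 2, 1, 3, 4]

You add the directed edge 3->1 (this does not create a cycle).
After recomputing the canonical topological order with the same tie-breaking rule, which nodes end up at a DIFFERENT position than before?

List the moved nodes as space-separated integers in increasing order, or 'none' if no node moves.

Old toposort: [0, 2, 1, 3, 4]
Added edge 3->1
Recompute Kahn (smallest-id tiebreak):
  initial in-degrees: [0, 3, 0, 1, 2]
  ready (indeg=0): [0, 2]
  pop 0: indeg[1]->2; indeg[4]->1 | ready=[2] | order so far=[0]
  pop 2: indeg[1]->1; indeg[3]->0 | ready=[3] | order so far=[0, 2]
  pop 3: indeg[1]->0 | ready=[1] | order so far=[0, 2, 3]
  pop 1: indeg[4]->0 | ready=[4] | order so far=[0, 2, 3, 1]
  pop 4: no out-edges | ready=[] | order so far=[0, 2, 3, 1, 4]
New canonical toposort: [0, 2, 3, 1, 4]
Compare positions:
  Node 0: index 0 -> 0 (same)
  Node 1: index 2 -> 3 (moved)
  Node 2: index 1 -> 1 (same)
  Node 3: index 3 -> 2 (moved)
  Node 4: index 4 -> 4 (same)
Nodes that changed position: 1 3

Answer: 1 3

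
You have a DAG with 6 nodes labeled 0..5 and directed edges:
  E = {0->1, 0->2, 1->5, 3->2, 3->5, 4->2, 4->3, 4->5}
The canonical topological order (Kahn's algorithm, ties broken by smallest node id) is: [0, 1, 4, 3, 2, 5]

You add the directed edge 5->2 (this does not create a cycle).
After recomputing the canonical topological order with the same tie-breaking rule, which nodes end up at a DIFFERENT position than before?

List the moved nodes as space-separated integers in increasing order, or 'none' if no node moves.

Answer: 2 5

Derivation:
Old toposort: [0, 1, 4, 3, 2, 5]
Added edge 5->2
Recompute Kahn (smallest-id tiebreak):
  initial in-degrees: [0, 1, 4, 1, 0, 3]
  ready (indeg=0): [0, 4]
  pop 0: indeg[1]->0; indeg[2]->3 | ready=[1, 4] | order so far=[0]
  pop 1: indeg[5]->2 | ready=[4] | order so far=[0, 1]
  pop 4: indeg[2]->2; indeg[3]->0; indeg[5]->1 | ready=[3] | order so far=[0, 1, 4]
  pop 3: indeg[2]->1; indeg[5]->0 | ready=[5] | order so far=[0, 1, 4, 3]
  pop 5: indeg[2]->0 | ready=[2] | order so far=[0, 1, 4, 3, 5]
  pop 2: no out-edges | ready=[] | order so far=[0, 1, 4, 3, 5, 2]
New canonical toposort: [0, 1, 4, 3, 5, 2]
Compare positions:
  Node 0: index 0 -> 0 (same)
  Node 1: index 1 -> 1 (same)
  Node 2: index 4 -> 5 (moved)
  Node 3: index 3 -> 3 (same)
  Node 4: index 2 -> 2 (same)
  Node 5: index 5 -> 4 (moved)
Nodes that changed position: 2 5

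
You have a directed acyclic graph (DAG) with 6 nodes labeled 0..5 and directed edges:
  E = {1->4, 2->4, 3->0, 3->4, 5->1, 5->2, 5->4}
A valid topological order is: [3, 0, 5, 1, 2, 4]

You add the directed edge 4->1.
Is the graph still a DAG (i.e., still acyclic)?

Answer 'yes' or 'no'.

Answer: no

Derivation:
Given toposort: [3, 0, 5, 1, 2, 4]
Position of 4: index 5; position of 1: index 3
New edge 4->1: backward (u after v in old order)
Backward edge: old toposort is now invalid. Check if this creates a cycle.
Does 1 already reach 4? Reachable from 1: [1, 4]. YES -> cycle!
Still a DAG? no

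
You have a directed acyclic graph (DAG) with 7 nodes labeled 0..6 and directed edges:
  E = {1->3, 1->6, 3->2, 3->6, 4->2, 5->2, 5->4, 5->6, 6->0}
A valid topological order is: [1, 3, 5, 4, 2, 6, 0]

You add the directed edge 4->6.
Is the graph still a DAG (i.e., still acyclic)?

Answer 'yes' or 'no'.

Answer: yes

Derivation:
Given toposort: [1, 3, 5, 4, 2, 6, 0]
Position of 4: index 3; position of 6: index 5
New edge 4->6: forward
Forward edge: respects the existing order. Still a DAG, same toposort still valid.
Still a DAG? yes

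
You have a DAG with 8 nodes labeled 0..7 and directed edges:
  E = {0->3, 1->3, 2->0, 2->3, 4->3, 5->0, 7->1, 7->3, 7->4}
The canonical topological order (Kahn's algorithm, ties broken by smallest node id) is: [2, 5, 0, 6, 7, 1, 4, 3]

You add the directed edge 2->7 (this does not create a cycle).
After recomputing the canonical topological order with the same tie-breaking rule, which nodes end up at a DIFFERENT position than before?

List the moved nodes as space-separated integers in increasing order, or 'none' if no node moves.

Answer: none

Derivation:
Old toposort: [2, 5, 0, 6, 7, 1, 4, 3]
Added edge 2->7
Recompute Kahn (smallest-id tiebreak):
  initial in-degrees: [2, 1, 0, 5, 1, 0, 0, 1]
  ready (indeg=0): [2, 5, 6]
  pop 2: indeg[0]->1; indeg[3]->4; indeg[7]->0 | ready=[5, 6, 7] | order so far=[2]
  pop 5: indeg[0]->0 | ready=[0, 6, 7] | order so far=[2, 5]
  pop 0: indeg[3]->3 | ready=[6, 7] | order so far=[2, 5, 0]
  pop 6: no out-edges | ready=[7] | order so far=[2, 5, 0, 6]
  pop 7: indeg[1]->0; indeg[3]->2; indeg[4]->0 | ready=[1, 4] | order so far=[2, 5, 0, 6, 7]
  pop 1: indeg[3]->1 | ready=[4] | order so far=[2, 5, 0, 6, 7, 1]
  pop 4: indeg[3]->0 | ready=[3] | order so far=[2, 5, 0, 6, 7, 1, 4]
  pop 3: no out-edges | ready=[] | order so far=[2, 5, 0, 6, 7, 1, 4, 3]
New canonical toposort: [2, 5, 0, 6, 7, 1, 4, 3]
Compare positions:
  Node 0: index 2 -> 2 (same)
  Node 1: index 5 -> 5 (same)
  Node 2: index 0 -> 0 (same)
  Node 3: index 7 -> 7 (same)
  Node 4: index 6 -> 6 (same)
  Node 5: index 1 -> 1 (same)
  Node 6: index 3 -> 3 (same)
  Node 7: index 4 -> 4 (same)
Nodes that changed position: none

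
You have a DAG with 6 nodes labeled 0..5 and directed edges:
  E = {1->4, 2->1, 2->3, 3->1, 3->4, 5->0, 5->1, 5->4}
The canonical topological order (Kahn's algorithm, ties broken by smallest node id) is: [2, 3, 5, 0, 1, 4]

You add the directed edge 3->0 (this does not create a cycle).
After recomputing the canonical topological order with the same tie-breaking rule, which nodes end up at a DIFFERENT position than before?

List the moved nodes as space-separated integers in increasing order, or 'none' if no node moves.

Old toposort: [2, 3, 5, 0, 1, 4]
Added edge 3->0
Recompute Kahn (smallest-id tiebreak):
  initial in-degrees: [2, 3, 0, 1, 3, 0]
  ready (indeg=0): [2, 5]
  pop 2: indeg[1]->2; indeg[3]->0 | ready=[3, 5] | order so far=[2]
  pop 3: indeg[0]->1; indeg[1]->1; indeg[4]->2 | ready=[5] | order so far=[2, 3]
  pop 5: indeg[0]->0; indeg[1]->0; indeg[4]->1 | ready=[0, 1] | order so far=[2, 3, 5]
  pop 0: no out-edges | ready=[1] | order so far=[2, 3, 5, 0]
  pop 1: indeg[4]->0 | ready=[4] | order so far=[2, 3, 5, 0, 1]
  pop 4: no out-edges | ready=[] | order so far=[2, 3, 5, 0, 1, 4]
New canonical toposort: [2, 3, 5, 0, 1, 4]
Compare positions:
  Node 0: index 3 -> 3 (same)
  Node 1: index 4 -> 4 (same)
  Node 2: index 0 -> 0 (same)
  Node 3: index 1 -> 1 (same)
  Node 4: index 5 -> 5 (same)
  Node 5: index 2 -> 2 (same)
Nodes that changed position: none

Answer: none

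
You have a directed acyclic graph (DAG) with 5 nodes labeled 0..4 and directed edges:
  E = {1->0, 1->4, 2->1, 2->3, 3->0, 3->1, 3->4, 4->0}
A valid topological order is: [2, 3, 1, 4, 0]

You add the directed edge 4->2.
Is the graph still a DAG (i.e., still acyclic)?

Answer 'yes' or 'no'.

Given toposort: [2, 3, 1, 4, 0]
Position of 4: index 3; position of 2: index 0
New edge 4->2: backward (u after v in old order)
Backward edge: old toposort is now invalid. Check if this creates a cycle.
Does 2 already reach 4? Reachable from 2: [0, 1, 2, 3, 4]. YES -> cycle!
Still a DAG? no

Answer: no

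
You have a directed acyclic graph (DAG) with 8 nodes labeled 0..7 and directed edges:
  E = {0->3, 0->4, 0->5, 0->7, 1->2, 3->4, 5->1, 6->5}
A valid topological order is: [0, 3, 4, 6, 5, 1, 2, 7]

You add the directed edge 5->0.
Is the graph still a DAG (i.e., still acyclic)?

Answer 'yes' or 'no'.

Answer: no

Derivation:
Given toposort: [0, 3, 4, 6, 5, 1, 2, 7]
Position of 5: index 4; position of 0: index 0
New edge 5->0: backward (u after v in old order)
Backward edge: old toposort is now invalid. Check if this creates a cycle.
Does 0 already reach 5? Reachable from 0: [0, 1, 2, 3, 4, 5, 7]. YES -> cycle!
Still a DAG? no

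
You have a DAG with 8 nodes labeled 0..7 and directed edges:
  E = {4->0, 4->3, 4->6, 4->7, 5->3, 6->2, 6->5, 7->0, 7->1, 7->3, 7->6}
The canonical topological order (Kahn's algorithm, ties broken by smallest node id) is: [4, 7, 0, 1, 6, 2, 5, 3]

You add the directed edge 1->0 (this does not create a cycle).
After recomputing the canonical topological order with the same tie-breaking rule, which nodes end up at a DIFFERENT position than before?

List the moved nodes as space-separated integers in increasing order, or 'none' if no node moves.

Old toposort: [4, 7, 0, 1, 6, 2, 5, 3]
Added edge 1->0
Recompute Kahn (smallest-id tiebreak):
  initial in-degrees: [3, 1, 1, 3, 0, 1, 2, 1]
  ready (indeg=0): [4]
  pop 4: indeg[0]->2; indeg[3]->2; indeg[6]->1; indeg[7]->0 | ready=[7] | order so far=[4]
  pop 7: indeg[0]->1; indeg[1]->0; indeg[3]->1; indeg[6]->0 | ready=[1, 6] | order so far=[4, 7]
  pop 1: indeg[0]->0 | ready=[0, 6] | order so far=[4, 7, 1]
  pop 0: no out-edges | ready=[6] | order so far=[4, 7, 1, 0]
  pop 6: indeg[2]->0; indeg[5]->0 | ready=[2, 5] | order so far=[4, 7, 1, 0, 6]
  pop 2: no out-edges | ready=[5] | order so far=[4, 7, 1, 0, 6, 2]
  pop 5: indeg[3]->0 | ready=[3] | order so far=[4, 7, 1, 0, 6, 2, 5]
  pop 3: no out-edges | ready=[] | order so far=[4, 7, 1, 0, 6, 2, 5, 3]
New canonical toposort: [4, 7, 1, 0, 6, 2, 5, 3]
Compare positions:
  Node 0: index 2 -> 3 (moved)
  Node 1: index 3 -> 2 (moved)
  Node 2: index 5 -> 5 (same)
  Node 3: index 7 -> 7 (same)
  Node 4: index 0 -> 0 (same)
  Node 5: index 6 -> 6 (same)
  Node 6: index 4 -> 4 (same)
  Node 7: index 1 -> 1 (same)
Nodes that changed position: 0 1

Answer: 0 1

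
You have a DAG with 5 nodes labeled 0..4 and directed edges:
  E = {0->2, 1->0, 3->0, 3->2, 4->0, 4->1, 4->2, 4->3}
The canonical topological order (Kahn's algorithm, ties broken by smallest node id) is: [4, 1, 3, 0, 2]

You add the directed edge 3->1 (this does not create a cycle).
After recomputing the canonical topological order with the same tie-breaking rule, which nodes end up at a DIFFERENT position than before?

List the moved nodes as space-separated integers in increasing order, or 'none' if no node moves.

Old toposort: [4, 1, 3, 0, 2]
Added edge 3->1
Recompute Kahn (smallest-id tiebreak):
  initial in-degrees: [3, 2, 3, 1, 0]
  ready (indeg=0): [4]
  pop 4: indeg[0]->2; indeg[1]->1; indeg[2]->2; indeg[3]->0 | ready=[3] | order so far=[4]
  pop 3: indeg[0]->1; indeg[1]->0; indeg[2]->1 | ready=[1] | order so far=[4, 3]
  pop 1: indeg[0]->0 | ready=[0] | order so far=[4, 3, 1]
  pop 0: indeg[2]->0 | ready=[2] | order so far=[4, 3, 1, 0]
  pop 2: no out-edges | ready=[] | order so far=[4, 3, 1, 0, 2]
New canonical toposort: [4, 3, 1, 0, 2]
Compare positions:
  Node 0: index 3 -> 3 (same)
  Node 1: index 1 -> 2 (moved)
  Node 2: index 4 -> 4 (same)
  Node 3: index 2 -> 1 (moved)
  Node 4: index 0 -> 0 (same)
Nodes that changed position: 1 3

Answer: 1 3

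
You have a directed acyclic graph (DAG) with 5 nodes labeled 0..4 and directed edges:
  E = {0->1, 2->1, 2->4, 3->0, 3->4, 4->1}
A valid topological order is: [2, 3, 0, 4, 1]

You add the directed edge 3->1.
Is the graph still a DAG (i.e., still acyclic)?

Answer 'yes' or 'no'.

Given toposort: [2, 3, 0, 4, 1]
Position of 3: index 1; position of 1: index 4
New edge 3->1: forward
Forward edge: respects the existing order. Still a DAG, same toposort still valid.
Still a DAG? yes

Answer: yes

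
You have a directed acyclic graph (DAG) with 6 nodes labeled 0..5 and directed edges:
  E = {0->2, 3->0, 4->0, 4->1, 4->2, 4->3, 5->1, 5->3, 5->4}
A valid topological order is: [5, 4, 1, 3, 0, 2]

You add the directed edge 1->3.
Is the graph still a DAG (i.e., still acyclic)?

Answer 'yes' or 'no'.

Given toposort: [5, 4, 1, 3, 0, 2]
Position of 1: index 2; position of 3: index 3
New edge 1->3: forward
Forward edge: respects the existing order. Still a DAG, same toposort still valid.
Still a DAG? yes

Answer: yes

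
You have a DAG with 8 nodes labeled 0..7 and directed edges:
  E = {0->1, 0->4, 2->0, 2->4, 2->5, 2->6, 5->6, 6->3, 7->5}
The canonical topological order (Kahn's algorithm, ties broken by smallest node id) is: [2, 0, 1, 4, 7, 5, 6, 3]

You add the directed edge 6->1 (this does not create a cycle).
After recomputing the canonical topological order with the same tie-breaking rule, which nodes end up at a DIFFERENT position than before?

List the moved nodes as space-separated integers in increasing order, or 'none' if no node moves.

Answer: 1 4 5 6 7

Derivation:
Old toposort: [2, 0, 1, 4, 7, 5, 6, 3]
Added edge 6->1
Recompute Kahn (smallest-id tiebreak):
  initial in-degrees: [1, 2, 0, 1, 2, 2, 2, 0]
  ready (indeg=0): [2, 7]
  pop 2: indeg[0]->0; indeg[4]->1; indeg[5]->1; indeg[6]->1 | ready=[0, 7] | order so far=[2]
  pop 0: indeg[1]->1; indeg[4]->0 | ready=[4, 7] | order so far=[2, 0]
  pop 4: no out-edges | ready=[7] | order so far=[2, 0, 4]
  pop 7: indeg[5]->0 | ready=[5] | order so far=[2, 0, 4, 7]
  pop 5: indeg[6]->0 | ready=[6] | order so far=[2, 0, 4, 7, 5]
  pop 6: indeg[1]->0; indeg[3]->0 | ready=[1, 3] | order so far=[2, 0, 4, 7, 5, 6]
  pop 1: no out-edges | ready=[3] | order so far=[2, 0, 4, 7, 5, 6, 1]
  pop 3: no out-edges | ready=[] | order so far=[2, 0, 4, 7, 5, 6, 1, 3]
New canonical toposort: [2, 0, 4, 7, 5, 6, 1, 3]
Compare positions:
  Node 0: index 1 -> 1 (same)
  Node 1: index 2 -> 6 (moved)
  Node 2: index 0 -> 0 (same)
  Node 3: index 7 -> 7 (same)
  Node 4: index 3 -> 2 (moved)
  Node 5: index 5 -> 4 (moved)
  Node 6: index 6 -> 5 (moved)
  Node 7: index 4 -> 3 (moved)
Nodes that changed position: 1 4 5 6 7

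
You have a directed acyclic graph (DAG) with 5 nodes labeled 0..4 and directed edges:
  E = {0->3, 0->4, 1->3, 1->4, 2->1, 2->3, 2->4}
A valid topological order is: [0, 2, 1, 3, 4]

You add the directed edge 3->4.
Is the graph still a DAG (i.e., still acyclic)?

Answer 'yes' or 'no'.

Given toposort: [0, 2, 1, 3, 4]
Position of 3: index 3; position of 4: index 4
New edge 3->4: forward
Forward edge: respects the existing order. Still a DAG, same toposort still valid.
Still a DAG? yes

Answer: yes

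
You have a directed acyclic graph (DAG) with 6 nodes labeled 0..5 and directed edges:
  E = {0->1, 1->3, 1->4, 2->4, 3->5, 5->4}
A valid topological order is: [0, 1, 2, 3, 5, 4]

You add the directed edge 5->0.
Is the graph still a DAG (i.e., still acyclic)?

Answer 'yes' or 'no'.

Answer: no

Derivation:
Given toposort: [0, 1, 2, 3, 5, 4]
Position of 5: index 4; position of 0: index 0
New edge 5->0: backward (u after v in old order)
Backward edge: old toposort is now invalid. Check if this creates a cycle.
Does 0 already reach 5? Reachable from 0: [0, 1, 3, 4, 5]. YES -> cycle!
Still a DAG? no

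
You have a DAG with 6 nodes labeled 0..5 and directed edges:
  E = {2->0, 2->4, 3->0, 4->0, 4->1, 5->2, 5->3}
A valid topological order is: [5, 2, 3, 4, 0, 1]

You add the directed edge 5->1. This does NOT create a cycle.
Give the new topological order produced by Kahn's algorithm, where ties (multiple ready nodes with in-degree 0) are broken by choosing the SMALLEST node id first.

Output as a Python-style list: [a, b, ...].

Answer: [5, 2, 3, 4, 0, 1]

Derivation:
Old toposort: [5, 2, 3, 4, 0, 1]
Added edge: 5->1
Position of 5 (0) < position of 1 (5). Old order still valid.
Run Kahn's algorithm (break ties by smallest node id):
  initial in-degrees: [3, 2, 1, 1, 1, 0]
  ready (indeg=0): [5]
  pop 5: indeg[1]->1; indeg[2]->0; indeg[3]->0 | ready=[2, 3] | order so far=[5]
  pop 2: indeg[0]->2; indeg[4]->0 | ready=[3, 4] | order so far=[5, 2]
  pop 3: indeg[0]->1 | ready=[4] | order so far=[5, 2, 3]
  pop 4: indeg[0]->0; indeg[1]->0 | ready=[0, 1] | order so far=[5, 2, 3, 4]
  pop 0: no out-edges | ready=[1] | order so far=[5, 2, 3, 4, 0]
  pop 1: no out-edges | ready=[] | order so far=[5, 2, 3, 4, 0, 1]
  Result: [5, 2, 3, 4, 0, 1]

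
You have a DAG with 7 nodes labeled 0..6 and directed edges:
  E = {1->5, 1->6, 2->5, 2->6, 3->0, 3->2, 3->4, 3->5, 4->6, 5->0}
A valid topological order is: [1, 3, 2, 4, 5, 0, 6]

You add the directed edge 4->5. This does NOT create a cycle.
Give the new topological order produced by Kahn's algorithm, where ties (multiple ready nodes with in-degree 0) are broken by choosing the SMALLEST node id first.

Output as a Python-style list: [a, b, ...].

Old toposort: [1, 3, 2, 4, 5, 0, 6]
Added edge: 4->5
Position of 4 (3) < position of 5 (4). Old order still valid.
Run Kahn's algorithm (break ties by smallest node id):
  initial in-degrees: [2, 0, 1, 0, 1, 4, 3]
  ready (indeg=0): [1, 3]
  pop 1: indeg[5]->3; indeg[6]->2 | ready=[3] | order so far=[1]
  pop 3: indeg[0]->1; indeg[2]->0; indeg[4]->0; indeg[5]->2 | ready=[2, 4] | order so far=[1, 3]
  pop 2: indeg[5]->1; indeg[6]->1 | ready=[4] | order so far=[1, 3, 2]
  pop 4: indeg[5]->0; indeg[6]->0 | ready=[5, 6] | order so far=[1, 3, 2, 4]
  pop 5: indeg[0]->0 | ready=[0, 6] | order so far=[1, 3, 2, 4, 5]
  pop 0: no out-edges | ready=[6] | order so far=[1, 3, 2, 4, 5, 0]
  pop 6: no out-edges | ready=[] | order so far=[1, 3, 2, 4, 5, 0, 6]
  Result: [1, 3, 2, 4, 5, 0, 6]

Answer: [1, 3, 2, 4, 5, 0, 6]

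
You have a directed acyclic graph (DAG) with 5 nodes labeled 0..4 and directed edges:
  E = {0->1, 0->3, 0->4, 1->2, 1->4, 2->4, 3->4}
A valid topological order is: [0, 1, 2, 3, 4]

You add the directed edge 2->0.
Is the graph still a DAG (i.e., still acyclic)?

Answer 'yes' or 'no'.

Answer: no

Derivation:
Given toposort: [0, 1, 2, 3, 4]
Position of 2: index 2; position of 0: index 0
New edge 2->0: backward (u after v in old order)
Backward edge: old toposort is now invalid. Check if this creates a cycle.
Does 0 already reach 2? Reachable from 0: [0, 1, 2, 3, 4]. YES -> cycle!
Still a DAG? no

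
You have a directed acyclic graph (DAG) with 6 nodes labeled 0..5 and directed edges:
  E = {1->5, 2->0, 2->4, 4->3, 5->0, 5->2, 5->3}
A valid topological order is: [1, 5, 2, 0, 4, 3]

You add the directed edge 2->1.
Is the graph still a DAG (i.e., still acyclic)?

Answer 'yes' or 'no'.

Given toposort: [1, 5, 2, 0, 4, 3]
Position of 2: index 2; position of 1: index 0
New edge 2->1: backward (u after v in old order)
Backward edge: old toposort is now invalid. Check if this creates a cycle.
Does 1 already reach 2? Reachable from 1: [0, 1, 2, 3, 4, 5]. YES -> cycle!
Still a DAG? no

Answer: no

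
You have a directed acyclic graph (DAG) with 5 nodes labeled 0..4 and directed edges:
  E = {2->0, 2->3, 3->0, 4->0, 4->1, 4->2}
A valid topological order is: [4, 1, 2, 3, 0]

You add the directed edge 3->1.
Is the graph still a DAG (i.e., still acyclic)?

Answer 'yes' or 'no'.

Given toposort: [4, 1, 2, 3, 0]
Position of 3: index 3; position of 1: index 1
New edge 3->1: backward (u after v in old order)
Backward edge: old toposort is now invalid. Check if this creates a cycle.
Does 1 already reach 3? Reachable from 1: [1]. NO -> still a DAG (reorder needed).
Still a DAG? yes

Answer: yes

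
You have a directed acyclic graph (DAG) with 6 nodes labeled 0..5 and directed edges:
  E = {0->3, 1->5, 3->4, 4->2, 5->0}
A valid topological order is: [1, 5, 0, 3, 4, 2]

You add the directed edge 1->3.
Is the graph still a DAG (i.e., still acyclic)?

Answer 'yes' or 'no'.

Given toposort: [1, 5, 0, 3, 4, 2]
Position of 1: index 0; position of 3: index 3
New edge 1->3: forward
Forward edge: respects the existing order. Still a DAG, same toposort still valid.
Still a DAG? yes

Answer: yes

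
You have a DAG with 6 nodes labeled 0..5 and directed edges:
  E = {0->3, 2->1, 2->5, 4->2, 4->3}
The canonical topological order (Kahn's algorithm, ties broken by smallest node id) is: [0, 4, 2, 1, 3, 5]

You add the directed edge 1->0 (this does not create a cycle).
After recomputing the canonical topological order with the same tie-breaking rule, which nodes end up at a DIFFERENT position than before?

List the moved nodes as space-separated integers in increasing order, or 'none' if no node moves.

Old toposort: [0, 4, 2, 1, 3, 5]
Added edge 1->0
Recompute Kahn (smallest-id tiebreak):
  initial in-degrees: [1, 1, 1, 2, 0, 1]
  ready (indeg=0): [4]
  pop 4: indeg[2]->0; indeg[3]->1 | ready=[2] | order so far=[4]
  pop 2: indeg[1]->0; indeg[5]->0 | ready=[1, 5] | order so far=[4, 2]
  pop 1: indeg[0]->0 | ready=[0, 5] | order so far=[4, 2, 1]
  pop 0: indeg[3]->0 | ready=[3, 5] | order so far=[4, 2, 1, 0]
  pop 3: no out-edges | ready=[5] | order so far=[4, 2, 1, 0, 3]
  pop 5: no out-edges | ready=[] | order so far=[4, 2, 1, 0, 3, 5]
New canonical toposort: [4, 2, 1, 0, 3, 5]
Compare positions:
  Node 0: index 0 -> 3 (moved)
  Node 1: index 3 -> 2 (moved)
  Node 2: index 2 -> 1 (moved)
  Node 3: index 4 -> 4 (same)
  Node 4: index 1 -> 0 (moved)
  Node 5: index 5 -> 5 (same)
Nodes that changed position: 0 1 2 4

Answer: 0 1 2 4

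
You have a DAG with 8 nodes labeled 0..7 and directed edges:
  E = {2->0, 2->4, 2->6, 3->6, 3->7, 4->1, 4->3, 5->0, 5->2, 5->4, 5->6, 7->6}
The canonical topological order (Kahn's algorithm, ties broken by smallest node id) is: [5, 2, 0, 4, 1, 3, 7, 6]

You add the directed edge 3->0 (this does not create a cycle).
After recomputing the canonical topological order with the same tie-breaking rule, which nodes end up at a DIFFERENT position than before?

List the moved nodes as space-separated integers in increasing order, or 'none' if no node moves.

Answer: 0 1 3 4

Derivation:
Old toposort: [5, 2, 0, 4, 1, 3, 7, 6]
Added edge 3->0
Recompute Kahn (smallest-id tiebreak):
  initial in-degrees: [3, 1, 1, 1, 2, 0, 4, 1]
  ready (indeg=0): [5]
  pop 5: indeg[0]->2; indeg[2]->0; indeg[4]->1; indeg[6]->3 | ready=[2] | order so far=[5]
  pop 2: indeg[0]->1; indeg[4]->0; indeg[6]->2 | ready=[4] | order so far=[5, 2]
  pop 4: indeg[1]->0; indeg[3]->0 | ready=[1, 3] | order so far=[5, 2, 4]
  pop 1: no out-edges | ready=[3] | order so far=[5, 2, 4, 1]
  pop 3: indeg[0]->0; indeg[6]->1; indeg[7]->0 | ready=[0, 7] | order so far=[5, 2, 4, 1, 3]
  pop 0: no out-edges | ready=[7] | order so far=[5, 2, 4, 1, 3, 0]
  pop 7: indeg[6]->0 | ready=[6] | order so far=[5, 2, 4, 1, 3, 0, 7]
  pop 6: no out-edges | ready=[] | order so far=[5, 2, 4, 1, 3, 0, 7, 6]
New canonical toposort: [5, 2, 4, 1, 3, 0, 7, 6]
Compare positions:
  Node 0: index 2 -> 5 (moved)
  Node 1: index 4 -> 3 (moved)
  Node 2: index 1 -> 1 (same)
  Node 3: index 5 -> 4 (moved)
  Node 4: index 3 -> 2 (moved)
  Node 5: index 0 -> 0 (same)
  Node 6: index 7 -> 7 (same)
  Node 7: index 6 -> 6 (same)
Nodes that changed position: 0 1 3 4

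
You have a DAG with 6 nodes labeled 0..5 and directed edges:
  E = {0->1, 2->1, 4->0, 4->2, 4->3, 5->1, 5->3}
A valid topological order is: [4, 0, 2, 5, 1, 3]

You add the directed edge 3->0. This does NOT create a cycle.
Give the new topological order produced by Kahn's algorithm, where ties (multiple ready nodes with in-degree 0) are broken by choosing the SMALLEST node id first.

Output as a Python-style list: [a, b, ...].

Answer: [4, 2, 5, 3, 0, 1]

Derivation:
Old toposort: [4, 0, 2, 5, 1, 3]
Added edge: 3->0
Position of 3 (5) > position of 0 (1). Must reorder: 3 must now come before 0.
Run Kahn's algorithm (break ties by smallest node id):
  initial in-degrees: [2, 3, 1, 2, 0, 0]
  ready (indeg=0): [4, 5]
  pop 4: indeg[0]->1; indeg[2]->0; indeg[3]->1 | ready=[2, 5] | order so far=[4]
  pop 2: indeg[1]->2 | ready=[5] | order so far=[4, 2]
  pop 5: indeg[1]->1; indeg[3]->0 | ready=[3] | order so far=[4, 2, 5]
  pop 3: indeg[0]->0 | ready=[0] | order so far=[4, 2, 5, 3]
  pop 0: indeg[1]->0 | ready=[1] | order so far=[4, 2, 5, 3, 0]
  pop 1: no out-edges | ready=[] | order so far=[4, 2, 5, 3, 0, 1]
  Result: [4, 2, 5, 3, 0, 1]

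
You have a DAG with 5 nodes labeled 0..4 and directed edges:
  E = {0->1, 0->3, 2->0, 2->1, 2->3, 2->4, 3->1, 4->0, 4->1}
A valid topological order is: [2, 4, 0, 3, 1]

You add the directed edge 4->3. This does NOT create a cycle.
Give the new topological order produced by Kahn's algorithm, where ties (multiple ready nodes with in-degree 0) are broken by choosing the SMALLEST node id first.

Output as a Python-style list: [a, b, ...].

Answer: [2, 4, 0, 3, 1]

Derivation:
Old toposort: [2, 4, 0, 3, 1]
Added edge: 4->3
Position of 4 (1) < position of 3 (3). Old order still valid.
Run Kahn's algorithm (break ties by smallest node id):
  initial in-degrees: [2, 4, 0, 3, 1]
  ready (indeg=0): [2]
  pop 2: indeg[0]->1; indeg[1]->3; indeg[3]->2; indeg[4]->0 | ready=[4] | order so far=[2]
  pop 4: indeg[0]->0; indeg[1]->2; indeg[3]->1 | ready=[0] | order so far=[2, 4]
  pop 0: indeg[1]->1; indeg[3]->0 | ready=[3] | order so far=[2, 4, 0]
  pop 3: indeg[1]->0 | ready=[1] | order so far=[2, 4, 0, 3]
  pop 1: no out-edges | ready=[] | order so far=[2, 4, 0, 3, 1]
  Result: [2, 4, 0, 3, 1]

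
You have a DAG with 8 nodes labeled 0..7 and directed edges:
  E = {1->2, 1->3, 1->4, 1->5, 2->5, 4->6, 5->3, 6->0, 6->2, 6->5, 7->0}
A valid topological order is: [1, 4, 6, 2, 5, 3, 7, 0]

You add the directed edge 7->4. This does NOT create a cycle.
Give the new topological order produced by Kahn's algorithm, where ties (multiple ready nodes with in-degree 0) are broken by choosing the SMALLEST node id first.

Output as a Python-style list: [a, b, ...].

Old toposort: [1, 4, 6, 2, 5, 3, 7, 0]
Added edge: 7->4
Position of 7 (6) > position of 4 (1). Must reorder: 7 must now come before 4.
Run Kahn's algorithm (break ties by smallest node id):
  initial in-degrees: [2, 0, 2, 2, 2, 3, 1, 0]
  ready (indeg=0): [1, 7]
  pop 1: indeg[2]->1; indeg[3]->1; indeg[4]->1; indeg[5]->2 | ready=[7] | order so far=[1]
  pop 7: indeg[0]->1; indeg[4]->0 | ready=[4] | order so far=[1, 7]
  pop 4: indeg[6]->0 | ready=[6] | order so far=[1, 7, 4]
  pop 6: indeg[0]->0; indeg[2]->0; indeg[5]->1 | ready=[0, 2] | order so far=[1, 7, 4, 6]
  pop 0: no out-edges | ready=[2] | order so far=[1, 7, 4, 6, 0]
  pop 2: indeg[5]->0 | ready=[5] | order so far=[1, 7, 4, 6, 0, 2]
  pop 5: indeg[3]->0 | ready=[3] | order so far=[1, 7, 4, 6, 0, 2, 5]
  pop 3: no out-edges | ready=[] | order so far=[1, 7, 4, 6, 0, 2, 5, 3]
  Result: [1, 7, 4, 6, 0, 2, 5, 3]

Answer: [1, 7, 4, 6, 0, 2, 5, 3]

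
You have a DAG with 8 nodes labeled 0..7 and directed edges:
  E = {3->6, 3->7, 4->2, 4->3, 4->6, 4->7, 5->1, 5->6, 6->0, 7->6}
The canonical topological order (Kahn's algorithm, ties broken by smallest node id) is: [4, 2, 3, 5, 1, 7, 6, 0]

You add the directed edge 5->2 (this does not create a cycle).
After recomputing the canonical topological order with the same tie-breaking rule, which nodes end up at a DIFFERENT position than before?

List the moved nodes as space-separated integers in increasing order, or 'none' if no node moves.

Answer: 1 2 3 5

Derivation:
Old toposort: [4, 2, 3, 5, 1, 7, 6, 0]
Added edge 5->2
Recompute Kahn (smallest-id tiebreak):
  initial in-degrees: [1, 1, 2, 1, 0, 0, 4, 2]
  ready (indeg=0): [4, 5]
  pop 4: indeg[2]->1; indeg[3]->0; indeg[6]->3; indeg[7]->1 | ready=[3, 5] | order so far=[4]
  pop 3: indeg[6]->2; indeg[7]->0 | ready=[5, 7] | order so far=[4, 3]
  pop 5: indeg[1]->0; indeg[2]->0; indeg[6]->1 | ready=[1, 2, 7] | order so far=[4, 3, 5]
  pop 1: no out-edges | ready=[2, 7] | order so far=[4, 3, 5, 1]
  pop 2: no out-edges | ready=[7] | order so far=[4, 3, 5, 1, 2]
  pop 7: indeg[6]->0 | ready=[6] | order so far=[4, 3, 5, 1, 2, 7]
  pop 6: indeg[0]->0 | ready=[0] | order so far=[4, 3, 5, 1, 2, 7, 6]
  pop 0: no out-edges | ready=[] | order so far=[4, 3, 5, 1, 2, 7, 6, 0]
New canonical toposort: [4, 3, 5, 1, 2, 7, 6, 0]
Compare positions:
  Node 0: index 7 -> 7 (same)
  Node 1: index 4 -> 3 (moved)
  Node 2: index 1 -> 4 (moved)
  Node 3: index 2 -> 1 (moved)
  Node 4: index 0 -> 0 (same)
  Node 5: index 3 -> 2 (moved)
  Node 6: index 6 -> 6 (same)
  Node 7: index 5 -> 5 (same)
Nodes that changed position: 1 2 3 5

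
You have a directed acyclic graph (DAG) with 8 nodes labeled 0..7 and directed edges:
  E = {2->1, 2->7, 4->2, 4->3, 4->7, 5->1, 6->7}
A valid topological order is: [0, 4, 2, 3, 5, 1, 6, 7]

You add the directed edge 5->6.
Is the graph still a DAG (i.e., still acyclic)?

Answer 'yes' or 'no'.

Answer: yes

Derivation:
Given toposort: [0, 4, 2, 3, 5, 1, 6, 7]
Position of 5: index 4; position of 6: index 6
New edge 5->6: forward
Forward edge: respects the existing order. Still a DAG, same toposort still valid.
Still a DAG? yes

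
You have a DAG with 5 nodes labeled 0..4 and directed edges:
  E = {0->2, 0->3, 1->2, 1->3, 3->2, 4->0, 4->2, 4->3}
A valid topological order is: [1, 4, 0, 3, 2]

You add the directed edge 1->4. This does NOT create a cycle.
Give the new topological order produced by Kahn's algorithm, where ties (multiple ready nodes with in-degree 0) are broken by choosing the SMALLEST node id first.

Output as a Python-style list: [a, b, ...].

Old toposort: [1, 4, 0, 3, 2]
Added edge: 1->4
Position of 1 (0) < position of 4 (1). Old order still valid.
Run Kahn's algorithm (break ties by smallest node id):
  initial in-degrees: [1, 0, 4, 3, 1]
  ready (indeg=0): [1]
  pop 1: indeg[2]->3; indeg[3]->2; indeg[4]->0 | ready=[4] | order so far=[1]
  pop 4: indeg[0]->0; indeg[2]->2; indeg[3]->1 | ready=[0] | order so far=[1, 4]
  pop 0: indeg[2]->1; indeg[3]->0 | ready=[3] | order so far=[1, 4, 0]
  pop 3: indeg[2]->0 | ready=[2] | order so far=[1, 4, 0, 3]
  pop 2: no out-edges | ready=[] | order so far=[1, 4, 0, 3, 2]
  Result: [1, 4, 0, 3, 2]

Answer: [1, 4, 0, 3, 2]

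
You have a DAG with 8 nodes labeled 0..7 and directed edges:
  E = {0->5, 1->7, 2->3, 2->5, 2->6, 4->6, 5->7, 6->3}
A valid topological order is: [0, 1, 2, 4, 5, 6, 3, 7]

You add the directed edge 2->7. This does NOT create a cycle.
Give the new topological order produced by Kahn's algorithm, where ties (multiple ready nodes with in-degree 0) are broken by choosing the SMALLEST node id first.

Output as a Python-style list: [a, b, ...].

Answer: [0, 1, 2, 4, 5, 6, 3, 7]

Derivation:
Old toposort: [0, 1, 2, 4, 5, 6, 3, 7]
Added edge: 2->7
Position of 2 (2) < position of 7 (7). Old order still valid.
Run Kahn's algorithm (break ties by smallest node id):
  initial in-degrees: [0, 0, 0, 2, 0, 2, 2, 3]
  ready (indeg=0): [0, 1, 2, 4]
  pop 0: indeg[5]->1 | ready=[1, 2, 4] | order so far=[0]
  pop 1: indeg[7]->2 | ready=[2, 4] | order so far=[0, 1]
  pop 2: indeg[3]->1; indeg[5]->0; indeg[6]->1; indeg[7]->1 | ready=[4, 5] | order so far=[0, 1, 2]
  pop 4: indeg[6]->0 | ready=[5, 6] | order so far=[0, 1, 2, 4]
  pop 5: indeg[7]->0 | ready=[6, 7] | order so far=[0, 1, 2, 4, 5]
  pop 6: indeg[3]->0 | ready=[3, 7] | order so far=[0, 1, 2, 4, 5, 6]
  pop 3: no out-edges | ready=[7] | order so far=[0, 1, 2, 4, 5, 6, 3]
  pop 7: no out-edges | ready=[] | order so far=[0, 1, 2, 4, 5, 6, 3, 7]
  Result: [0, 1, 2, 4, 5, 6, 3, 7]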